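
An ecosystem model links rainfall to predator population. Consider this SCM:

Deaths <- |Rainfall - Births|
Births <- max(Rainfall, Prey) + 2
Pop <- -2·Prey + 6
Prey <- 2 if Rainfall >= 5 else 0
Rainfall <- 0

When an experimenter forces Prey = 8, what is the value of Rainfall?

0

Under do(Prey=8), the mechanism Prey <- 2 if Rainfall >= 5 else 0 is discarded; Prey is fixed at 8.
Rainfall is not downstream of the intervention, so its value is determined by the original equations.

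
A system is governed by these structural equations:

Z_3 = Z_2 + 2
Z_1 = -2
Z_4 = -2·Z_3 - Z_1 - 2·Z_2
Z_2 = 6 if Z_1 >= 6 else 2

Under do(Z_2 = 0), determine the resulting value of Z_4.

Under do(Z_2=0), the mechanism Z_2 = 6 if Z_1 >= 6 else 2 is discarded; Z_2 is fixed at 0.
Z_3 = Z_2 + 2  [with Z_2=0]  = 2
Z_4 = -2·Z_3 - Z_1 - 2·Z_2  [with Z_3=2, Z_1=-2, Z_2=0]  = -2

-2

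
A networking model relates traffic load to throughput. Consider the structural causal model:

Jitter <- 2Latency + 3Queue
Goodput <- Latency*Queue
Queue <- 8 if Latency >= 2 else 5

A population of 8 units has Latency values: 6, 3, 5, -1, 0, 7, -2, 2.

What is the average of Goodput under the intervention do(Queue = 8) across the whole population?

20

The intervention sets Queue=8 in all 8 units regardless of Latency. Recomputing Goodput per unit gives 48, 24, 40, -8, 0, 56, -16, 16; average 20.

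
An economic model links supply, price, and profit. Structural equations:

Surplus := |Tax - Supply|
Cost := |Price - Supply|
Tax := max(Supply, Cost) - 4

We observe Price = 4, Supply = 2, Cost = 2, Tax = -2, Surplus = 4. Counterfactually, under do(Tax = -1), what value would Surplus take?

3

Intervening sets Tax = -1 and removes its equation (Tax := max(Supply, Cost) - 4).
Surplus = |Tax - Supply|  [with Tax=-1, Supply=2]  = 3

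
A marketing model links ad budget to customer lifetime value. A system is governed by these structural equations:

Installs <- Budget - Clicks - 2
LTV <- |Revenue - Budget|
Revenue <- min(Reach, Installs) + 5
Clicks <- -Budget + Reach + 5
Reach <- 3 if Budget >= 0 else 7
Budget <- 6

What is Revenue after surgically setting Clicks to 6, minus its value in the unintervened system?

-4

do(Clicks=6) replaces the equation Clicks <- -Budget + Reach + 5 with the constant Clicks = 6.
Reach = 3 if Budget >= 0 else 7  [with Budget=6]  = 3
Installs = Budget - Clicks - 2  [with Budget=6, Clicks=6]  = -2
Revenue = min(Reach, Installs) + 5  [with Reach=3, Installs=-2]  = 3
Without intervention: Reach = 3 if Budget >= 0 else 7  [with Budget=6]  = 3; Clicks = -Budget + Reach + 5  [with Budget=6, Reach=3]  = 2; Installs = Budget - Clicks - 2  [with Budget=6, Clicks=2]  = 2; Revenue = min(Reach, Installs) + 5  [with Reach=3, Installs=2]  = 7.
Change = 3 − 7 = -4.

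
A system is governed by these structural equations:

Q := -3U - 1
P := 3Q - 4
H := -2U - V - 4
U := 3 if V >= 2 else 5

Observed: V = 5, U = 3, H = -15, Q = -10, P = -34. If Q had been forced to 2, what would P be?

Intervening sets Q = 2 and removes its equation (Q := -3U - 1).
P = 3Q - 4  [with Q=2]  = 2

2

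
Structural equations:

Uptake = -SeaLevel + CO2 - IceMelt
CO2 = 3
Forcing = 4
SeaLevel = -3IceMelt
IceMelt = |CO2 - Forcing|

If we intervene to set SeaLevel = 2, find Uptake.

0

Intervening sets SeaLevel = 2 and removes its equation (SeaLevel = -3IceMelt).
IceMelt = |CO2 - Forcing|  [with CO2=3, Forcing=4]  = 1
Uptake = -SeaLevel + CO2 - IceMelt  [with SeaLevel=2, CO2=3, IceMelt=1]  = 0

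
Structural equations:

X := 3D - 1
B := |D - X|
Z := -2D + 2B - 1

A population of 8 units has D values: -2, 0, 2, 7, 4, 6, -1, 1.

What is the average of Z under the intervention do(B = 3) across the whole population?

The intervention sets B=3 in all 8 units regardless of D. Recomputing Z per unit gives 9, 5, 1, -9, -3, -7, 7, 3; average 0.75.

0.75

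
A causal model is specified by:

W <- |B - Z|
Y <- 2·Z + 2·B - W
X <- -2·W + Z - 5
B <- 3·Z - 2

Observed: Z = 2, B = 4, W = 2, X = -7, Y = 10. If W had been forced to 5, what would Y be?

7

do(W=5) replaces the equation W <- |B - Z| with the constant W = 5.
B = 3·Z - 2  [with Z=2]  = 4
Y = 2·Z + 2·B - W  [with Z=2, B=4, W=5]  = 7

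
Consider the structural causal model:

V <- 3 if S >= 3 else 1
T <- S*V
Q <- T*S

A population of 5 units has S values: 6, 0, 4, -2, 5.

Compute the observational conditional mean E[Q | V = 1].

2

Conditioning on V=1 selects the 2 unit(s) with S ∈ {0, -2}. Their Q values: 0, 4. Mean = 2.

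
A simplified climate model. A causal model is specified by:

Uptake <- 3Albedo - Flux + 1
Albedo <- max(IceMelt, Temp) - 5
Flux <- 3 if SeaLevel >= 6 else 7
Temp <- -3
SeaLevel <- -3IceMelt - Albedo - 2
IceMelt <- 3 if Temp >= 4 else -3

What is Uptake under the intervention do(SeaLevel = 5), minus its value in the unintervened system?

-4

Under do(SeaLevel=5), the mechanism SeaLevel <- -3IceMelt - Albedo - 2 is discarded; SeaLevel is fixed at 5.
IceMelt = 3 if Temp >= 4 else -3  [with Temp=-3]  = -3
Albedo = max(IceMelt, Temp) - 5  [with IceMelt=-3, Temp=-3]  = -8
Flux = 3 if SeaLevel >= 6 else 7  [with SeaLevel=5]  = 7
Uptake = 3Albedo - Flux + 1  [with Albedo=-8, Flux=7]  = -30
Without intervention: IceMelt = 3 if Temp >= 4 else -3  [with Temp=-3]  = -3; Albedo = max(IceMelt, Temp) - 5  [with IceMelt=-3, Temp=-3]  = -8; SeaLevel = -3IceMelt - Albedo - 2  [with IceMelt=-3, Albedo=-8]  = 15; Flux = 3 if SeaLevel >= 6 else 7  [with SeaLevel=15]  = 3; Uptake = 3Albedo - Flux + 1  [with Albedo=-8, Flux=3]  = -26.
Change = -30 − (-26) = -4.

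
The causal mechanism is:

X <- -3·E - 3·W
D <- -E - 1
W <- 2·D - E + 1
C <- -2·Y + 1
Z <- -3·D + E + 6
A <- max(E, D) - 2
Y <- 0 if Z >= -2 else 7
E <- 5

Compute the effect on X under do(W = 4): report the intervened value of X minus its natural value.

The intervention breaks the incoming arrows to W: W <- 2·D - E + 1 no longer applies, and W = 4.
X = -3·E - 3·W  [with E=5, W=4]  = -27
Without intervention: D = -E - 1  [with E=5]  = -6; W = 2·D - E + 1  [with D=-6, E=5]  = -16; X = -3·E - 3·W  [with E=5, W=-16]  = 33.
Change = -27 − 33 = -60.

-60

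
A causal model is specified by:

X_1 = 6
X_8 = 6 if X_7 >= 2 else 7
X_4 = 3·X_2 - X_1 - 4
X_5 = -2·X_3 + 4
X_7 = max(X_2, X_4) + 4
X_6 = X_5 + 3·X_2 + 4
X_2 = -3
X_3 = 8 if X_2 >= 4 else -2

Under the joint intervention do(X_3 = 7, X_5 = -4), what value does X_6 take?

Setting X_3 = 7, X_5 = -4 by intervention discards those variables' equations.
X_6 = X_5 + 3·X_2 + 4  [with X_5=-4, X_2=-3]  = -9

-9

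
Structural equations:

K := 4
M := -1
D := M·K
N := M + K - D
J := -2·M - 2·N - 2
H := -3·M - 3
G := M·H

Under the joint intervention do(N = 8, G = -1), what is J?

-16

Setting N = 8, G = -1 by intervention discards those variables' equations.
J = -2·M - 2·N - 2  [with M=-1, N=8]  = -16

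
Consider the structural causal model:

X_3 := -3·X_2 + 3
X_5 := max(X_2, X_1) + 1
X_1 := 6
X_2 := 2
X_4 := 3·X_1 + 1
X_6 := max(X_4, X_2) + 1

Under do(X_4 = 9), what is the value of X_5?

Intervening sets X_4 = 9 and removes its equation (X_4 := 3·X_1 + 1).
No directed path runs from X_4 to X_5, so X_5 keeps its natural value.
X_5 = max(X_2, X_1) + 1  [with X_2=2, X_1=6]  = 7

7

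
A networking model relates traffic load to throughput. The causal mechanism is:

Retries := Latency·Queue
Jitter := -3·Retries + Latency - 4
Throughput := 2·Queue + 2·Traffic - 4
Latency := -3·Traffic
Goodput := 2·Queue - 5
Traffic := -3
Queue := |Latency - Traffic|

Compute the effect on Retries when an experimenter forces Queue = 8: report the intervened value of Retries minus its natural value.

-36

The intervention breaks the incoming arrows to Queue: Queue := |Latency - Traffic| no longer applies, and Queue = 8.
Latency = -3·Traffic  [with Traffic=-3]  = 9
Retries = Latency·Queue  [with Latency=9, Queue=8]  = 72
Without intervention: Latency = -3·Traffic  [with Traffic=-3]  = 9; Queue = |Latency - Traffic|  [with Latency=9, Traffic=-3]  = 12; Retries = Latency·Queue  [with Latency=9, Queue=12]  = 108.
Change = 72 − 108 = -36.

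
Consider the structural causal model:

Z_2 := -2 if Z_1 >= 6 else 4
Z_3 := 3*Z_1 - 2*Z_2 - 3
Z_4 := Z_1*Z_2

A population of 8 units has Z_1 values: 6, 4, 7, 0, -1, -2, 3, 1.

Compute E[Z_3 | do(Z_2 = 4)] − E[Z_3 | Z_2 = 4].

Every unit gets Z_2=4 under the intervention. Z_3 values become 7, 1, 10, -11, -14, -17, -2, -8; E[Z_3|do(Z_2=4)] = -4.25.
E[Z_3|Z_2=4] averages over only the 6 units with Z_2=4 (Z_1 = 4, 0, -1, -2, 3, 1): Z_3 = 1, -11, -14, -17, -2, -8, mean -8.5.
Difference = -4.25 − (-8.5) = 4.25.

4.25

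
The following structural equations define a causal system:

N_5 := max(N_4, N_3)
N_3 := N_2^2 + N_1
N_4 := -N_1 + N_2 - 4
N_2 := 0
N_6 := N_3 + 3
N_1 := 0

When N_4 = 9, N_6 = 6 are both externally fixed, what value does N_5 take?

9

Setting N_4 = 9, N_6 = 6 by intervention discards those variables' equations.
N_3 = N_2^2 + N_1  [with N_2=0, N_1=0]  = 0
N_5 = max(N_4, N_3)  [with N_4=9, N_3=0]  = 9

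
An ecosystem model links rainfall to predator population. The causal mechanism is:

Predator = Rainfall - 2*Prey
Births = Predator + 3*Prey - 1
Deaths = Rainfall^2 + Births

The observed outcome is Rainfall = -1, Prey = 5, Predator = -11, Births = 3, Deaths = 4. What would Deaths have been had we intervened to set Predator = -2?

13

do(Predator=-2) replaces the equation Predator = Rainfall - 2*Prey with the constant Predator = -2.
Births = Predator + 3*Prey - 1  [with Predator=-2, Prey=5]  = 12
Deaths = Rainfall^2 + Births  [with Rainfall=-1, Births=12]  = 13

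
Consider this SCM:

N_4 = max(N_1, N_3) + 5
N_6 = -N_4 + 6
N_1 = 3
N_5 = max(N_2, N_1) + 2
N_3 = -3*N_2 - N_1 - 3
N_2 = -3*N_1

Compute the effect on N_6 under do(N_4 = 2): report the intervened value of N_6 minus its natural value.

24

Under do(N_4=2), the mechanism N_4 = max(N_1, N_3) + 5 is discarded; N_4 is fixed at 2.
N_6 = -N_4 + 6  [with N_4=2]  = 4
Without intervention: N_2 = -3*N_1  [with N_1=3]  = -9; N_3 = -3*N_2 - N_1 - 3  [with N_2=-9, N_1=3]  = 21; N_4 = max(N_1, N_3) + 5  [with N_1=3, N_3=21]  = 26; N_6 = -N_4 + 6  [with N_4=26]  = -20.
Change = 4 − (-20) = 24.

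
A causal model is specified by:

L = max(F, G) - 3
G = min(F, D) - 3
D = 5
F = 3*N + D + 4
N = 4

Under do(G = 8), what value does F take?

21

Under do(G=8), the mechanism G = min(F, D) - 3 is discarded; G is fixed at 8.
Since F is not a descendant of the intervened variable, it is unaffected.
F = 3*N + D + 4  [with N=4, D=5]  = 21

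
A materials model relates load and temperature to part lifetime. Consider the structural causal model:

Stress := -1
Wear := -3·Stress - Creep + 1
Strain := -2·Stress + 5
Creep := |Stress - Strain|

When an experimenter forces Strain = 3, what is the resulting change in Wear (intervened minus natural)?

4

Under do(Strain=3), the mechanism Strain := -2·Stress + 5 is discarded; Strain is fixed at 3.
Creep = |Stress - Strain|  [with Stress=-1, Strain=3]  = 4
Wear = -3·Stress - Creep + 1  [with Stress=-1, Creep=4]  = 0
Without intervention: Strain = -2·Stress + 5  [with Stress=-1]  = 7; Creep = |Stress - Strain|  [with Stress=-1, Strain=7]  = 8; Wear = -3·Stress - Creep + 1  [with Stress=-1, Creep=8]  = -4.
Change = 0 − (-4) = 4.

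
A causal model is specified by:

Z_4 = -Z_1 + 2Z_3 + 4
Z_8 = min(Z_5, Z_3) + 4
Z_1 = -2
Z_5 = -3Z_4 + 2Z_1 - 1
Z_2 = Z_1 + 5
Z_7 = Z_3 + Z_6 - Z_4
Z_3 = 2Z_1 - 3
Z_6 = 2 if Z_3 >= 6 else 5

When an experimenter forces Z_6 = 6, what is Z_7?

Intervening sets Z_6 = 6 and removes its equation (Z_6 = 2 if Z_3 >= 6 else 5).
Z_3 = 2Z_1 - 3  [with Z_1=-2]  = -7
Z_4 = -Z_1 + 2Z_3 + 4  [with Z_1=-2, Z_3=-7]  = -8
Z_7 = Z_3 + Z_6 - Z_4  [with Z_3=-7, Z_6=6, Z_4=-8]  = 7

7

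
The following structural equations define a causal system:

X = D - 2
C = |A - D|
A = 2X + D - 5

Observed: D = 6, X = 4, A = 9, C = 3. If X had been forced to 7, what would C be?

9

Under do(X=7), the mechanism X = D - 2 is discarded; X is fixed at 7.
A = 2X + D - 5  [with X=7, D=6]  = 15
C = |A - D|  [with A=15, D=6]  = 9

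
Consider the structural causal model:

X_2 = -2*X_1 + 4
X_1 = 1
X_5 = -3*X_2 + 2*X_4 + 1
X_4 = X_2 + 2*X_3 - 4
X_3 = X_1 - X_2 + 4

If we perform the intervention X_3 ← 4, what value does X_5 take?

7

do(X_3=4) replaces the equation X_3 = X_1 - X_2 + 4 with the constant X_3 = 4.
X_2 = -2*X_1 + 4  [with X_1=1]  = 2
X_4 = X_2 + 2*X_3 - 4  [with X_2=2, X_3=4]  = 6
X_5 = -3*X_2 + 2*X_4 + 1  [with X_2=2, X_4=6]  = 7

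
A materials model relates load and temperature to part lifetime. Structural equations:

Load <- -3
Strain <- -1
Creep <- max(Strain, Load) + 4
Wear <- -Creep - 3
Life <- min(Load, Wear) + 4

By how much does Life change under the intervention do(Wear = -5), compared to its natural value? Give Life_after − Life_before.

Intervening sets Wear = -5 and removes its equation (Wear <- -Creep - 3).
Life = min(Load, Wear) + 4  [with Load=-3, Wear=-5]  = -1
Without intervention: Creep = max(Strain, Load) + 4  [with Strain=-1, Load=-3]  = 3; Wear = -Creep - 3  [with Creep=3]  = -6; Life = min(Load, Wear) + 4  [with Load=-3, Wear=-6]  = -2.
Change = -1 − (-2) = 1.

1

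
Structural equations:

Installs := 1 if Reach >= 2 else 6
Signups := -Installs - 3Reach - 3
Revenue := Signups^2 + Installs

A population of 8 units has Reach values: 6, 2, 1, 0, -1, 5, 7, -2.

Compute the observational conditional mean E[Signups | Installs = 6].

-7.5

Observing Installs=6 restricts to units where Installs's equation naturally yields 6: Reach ∈ {1, 0, -1, -2}. In that subpopulation Signups = -12, -9, -6, -3, mean -7.5.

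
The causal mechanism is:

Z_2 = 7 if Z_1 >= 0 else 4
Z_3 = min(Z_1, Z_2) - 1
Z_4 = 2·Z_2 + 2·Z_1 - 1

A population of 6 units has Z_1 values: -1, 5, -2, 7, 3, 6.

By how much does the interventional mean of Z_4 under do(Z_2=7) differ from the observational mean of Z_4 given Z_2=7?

do(Z_2=7) breaks Z_2's dependence on Z_1. With Z_2=7 fixed, Z_4 across the units is 11, 23, 9, 27, 19, 25, mean 19.
Conditioning on Z_2=7 selects the 4 unit(s) with Z_1 ∈ {5, 7, 3, 6}. Their Z_4 values: 23, 27, 19, 25. Mean = 23.5.
Difference = 19 − 23.5 = -4.5.

-4.5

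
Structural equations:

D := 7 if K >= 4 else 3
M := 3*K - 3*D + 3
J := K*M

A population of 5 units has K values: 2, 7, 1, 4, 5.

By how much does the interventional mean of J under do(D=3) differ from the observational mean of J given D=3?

35.7

do(D=3) breaks D's dependence on K. With D=3 fixed, J across the units is 0, 105, -3, 24, 45, mean 34.2.
Observing D=3 restricts to units where D's equation naturally yields 3: K ∈ {2, 1}. In that subpopulation J = 0, -3, mean -1.5.
Difference = 34.2 − (-1.5) = 35.7.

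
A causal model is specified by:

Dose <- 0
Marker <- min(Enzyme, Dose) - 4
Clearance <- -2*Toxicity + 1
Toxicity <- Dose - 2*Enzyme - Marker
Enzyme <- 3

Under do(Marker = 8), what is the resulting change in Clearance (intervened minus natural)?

24

do(Marker=8) replaces the equation Marker <- min(Enzyme, Dose) - 4 with the constant Marker = 8.
Toxicity = Dose - 2*Enzyme - Marker  [with Dose=0, Enzyme=3, Marker=8]  = -14
Clearance = -2*Toxicity + 1  [with Toxicity=-14]  = 29
Without intervention: Marker = min(Enzyme, Dose) - 4  [with Enzyme=3, Dose=0]  = -4; Toxicity = Dose - 2*Enzyme - Marker  [with Dose=0, Enzyme=3, Marker=-4]  = -2; Clearance = -2*Toxicity + 1  [with Toxicity=-2]  = 5.
Change = 29 − 5 = 24.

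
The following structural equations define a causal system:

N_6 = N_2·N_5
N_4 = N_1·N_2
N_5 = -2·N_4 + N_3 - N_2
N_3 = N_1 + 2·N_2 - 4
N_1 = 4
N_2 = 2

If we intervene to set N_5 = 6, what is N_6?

The intervention breaks the incoming arrows to N_5: N_5 = -2·N_4 + N_3 - N_2 no longer applies, and N_5 = 6.
N_6 = N_2·N_5  [with N_2=2, N_5=6]  = 12

12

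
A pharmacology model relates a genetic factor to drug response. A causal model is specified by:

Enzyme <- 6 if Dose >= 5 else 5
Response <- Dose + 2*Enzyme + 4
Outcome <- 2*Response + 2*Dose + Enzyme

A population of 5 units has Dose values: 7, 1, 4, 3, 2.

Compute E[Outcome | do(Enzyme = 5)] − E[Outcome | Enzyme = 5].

do(Enzyme=5) breaks Enzyme's dependence on Dose. With Enzyme=5 fixed, Outcome across the units is 61, 37, 49, 45, 41, mean 46.6.
Observing Enzyme=5 restricts to units where Enzyme's equation naturally yields 5: Dose ∈ {1, 4, 3, 2}. In that subpopulation Outcome = 37, 49, 45, 41, mean 43.
Difference = 46.6 − 43 = 3.6.

3.6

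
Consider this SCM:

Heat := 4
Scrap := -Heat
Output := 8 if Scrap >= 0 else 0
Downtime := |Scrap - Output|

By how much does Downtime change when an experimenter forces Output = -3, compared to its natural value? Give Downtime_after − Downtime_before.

-3

The intervention breaks the incoming arrows to Output: Output := 8 if Scrap >= 0 else 0 no longer applies, and Output = -3.
Scrap = -Heat  [with Heat=4]  = -4
Downtime = |Scrap - Output|  [with Scrap=-4, Output=-3]  = 1
Without intervention: Scrap = -Heat  [with Heat=4]  = -4; Output = 8 if Scrap >= 0 else 0  [with Scrap=-4]  = 0; Downtime = |Scrap - Output|  [with Scrap=-4, Output=0]  = 4.
Change = 1 − 4 = -3.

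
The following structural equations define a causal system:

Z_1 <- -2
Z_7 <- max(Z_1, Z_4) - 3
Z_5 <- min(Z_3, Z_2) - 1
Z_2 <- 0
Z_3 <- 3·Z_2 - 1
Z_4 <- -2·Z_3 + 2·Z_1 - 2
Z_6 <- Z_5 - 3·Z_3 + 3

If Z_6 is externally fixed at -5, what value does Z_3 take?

-1

do(Z_6=-5) replaces the equation Z_6 <- Z_5 - 3·Z_3 + 3 with the constant Z_6 = -5.
Z_3 is not downstream of the intervention, so its value is determined by the original equations.
Z_3 = 3·Z_2 - 1  [with Z_2=0]  = -1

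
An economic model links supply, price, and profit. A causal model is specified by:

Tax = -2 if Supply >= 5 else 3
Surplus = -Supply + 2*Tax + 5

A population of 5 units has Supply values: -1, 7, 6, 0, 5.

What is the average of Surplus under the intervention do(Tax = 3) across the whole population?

7.6

Every unit gets Tax=3 under the intervention. Surplus values become 12, 4, 5, 11, 6; E[Surplus|do(Tax=3)] = 7.6.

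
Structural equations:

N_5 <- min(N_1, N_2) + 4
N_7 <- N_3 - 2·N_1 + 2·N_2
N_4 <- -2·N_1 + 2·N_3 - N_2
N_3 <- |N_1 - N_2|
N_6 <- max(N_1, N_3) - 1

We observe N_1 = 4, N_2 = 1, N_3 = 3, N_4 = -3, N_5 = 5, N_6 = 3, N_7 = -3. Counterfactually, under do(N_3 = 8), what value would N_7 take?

The intervention breaks the incoming arrows to N_3: N_3 <- |N_1 - N_2| no longer applies, and N_3 = 8.
N_7 = N_3 - 2·N_1 + 2·N_2  [with N_3=8, N_1=4, N_2=1]  = 2

2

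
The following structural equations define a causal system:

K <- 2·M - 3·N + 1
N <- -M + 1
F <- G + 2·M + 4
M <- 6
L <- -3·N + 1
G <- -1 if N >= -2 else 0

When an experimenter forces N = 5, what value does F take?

Under do(N=5), the mechanism N <- -M + 1 is discarded; N is fixed at 5.
G = -1 if N >= -2 else 0  [with N=5]  = -1
F = G + 2·M + 4  [with G=-1, M=6]  = 15

15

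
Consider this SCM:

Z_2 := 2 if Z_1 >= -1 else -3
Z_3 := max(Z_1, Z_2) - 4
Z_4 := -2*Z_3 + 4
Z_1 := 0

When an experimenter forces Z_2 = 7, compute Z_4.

-2

Under do(Z_2=7), the mechanism Z_2 := 2 if Z_1 >= -1 else -3 is discarded; Z_2 is fixed at 7.
Z_3 = max(Z_1, Z_2) - 4  [with Z_1=0, Z_2=7]  = 3
Z_4 = -2*Z_3 + 4  [with Z_3=3]  = -2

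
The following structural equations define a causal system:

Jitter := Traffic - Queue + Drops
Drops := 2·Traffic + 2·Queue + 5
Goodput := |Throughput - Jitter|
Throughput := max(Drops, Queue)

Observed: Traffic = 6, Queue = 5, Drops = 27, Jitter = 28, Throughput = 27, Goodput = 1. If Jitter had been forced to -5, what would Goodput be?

32

Under do(Jitter=-5), the mechanism Jitter := Traffic - Queue + Drops is discarded; Jitter is fixed at -5.
Drops = 2·Traffic + 2·Queue + 5  [with Traffic=6, Queue=5]  = 27
Throughput = max(Drops, Queue)  [with Drops=27, Queue=5]  = 27
Goodput = |Throughput - Jitter|  [with Throughput=27, Jitter=-5]  = 32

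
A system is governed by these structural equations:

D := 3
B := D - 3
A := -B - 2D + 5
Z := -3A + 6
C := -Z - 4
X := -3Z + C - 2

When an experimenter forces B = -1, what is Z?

Under do(B=-1), the mechanism B := D - 3 is discarded; B is fixed at -1.
A = -B - 2D + 5  [with B=-1, D=3]  = 0
Z = -3A + 6  [with A=0]  = 6

6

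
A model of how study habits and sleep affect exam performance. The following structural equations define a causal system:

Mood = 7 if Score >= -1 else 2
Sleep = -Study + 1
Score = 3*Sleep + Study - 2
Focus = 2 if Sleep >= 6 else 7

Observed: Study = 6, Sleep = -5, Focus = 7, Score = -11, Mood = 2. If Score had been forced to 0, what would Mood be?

Intervening sets Score = 0 and removes its equation (Score = 3*Sleep + Study - 2).
Mood = 7 if Score >= -1 else 2  [with Score=0]  = 7

7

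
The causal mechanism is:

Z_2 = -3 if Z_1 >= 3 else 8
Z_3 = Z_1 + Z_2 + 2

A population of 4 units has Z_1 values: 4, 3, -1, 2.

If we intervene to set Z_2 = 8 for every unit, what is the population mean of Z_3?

12

Under do(Z_2=8), Z_2's equation is replaced by Z_2=8 for every unit. Per-unit Z_3: 14, 13, 9, 12. Mean = 12.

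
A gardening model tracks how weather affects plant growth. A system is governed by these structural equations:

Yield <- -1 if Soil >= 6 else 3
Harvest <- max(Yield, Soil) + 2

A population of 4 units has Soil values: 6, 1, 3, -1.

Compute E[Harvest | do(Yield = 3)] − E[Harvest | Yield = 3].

0.75

do(Yield=3) breaks Yield's dependence on Soil. With Yield=3 fixed, Harvest across the units is 8, 5, 5, 5, mean 5.75.
Conditioning on Yield=3 selects the 3 unit(s) with Soil ∈ {1, 3, -1}. Their Harvest values: 5, 5, 5. Mean = 5.
Difference = 5.75 − 5 = 0.75.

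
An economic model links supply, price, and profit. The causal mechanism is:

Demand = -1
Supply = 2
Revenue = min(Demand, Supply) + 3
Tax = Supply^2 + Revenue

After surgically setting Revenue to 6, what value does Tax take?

10

The intervention breaks the incoming arrows to Revenue: Revenue = min(Demand, Supply) + 3 no longer applies, and Revenue = 6.
Tax = Supply^2 + Revenue  [with Supply=2, Revenue=6]  = 10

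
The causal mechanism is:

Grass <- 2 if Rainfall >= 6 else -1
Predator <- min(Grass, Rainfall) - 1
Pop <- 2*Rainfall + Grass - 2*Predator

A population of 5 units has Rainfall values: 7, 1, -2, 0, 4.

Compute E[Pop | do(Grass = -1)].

do(Grass=-1) breaks Grass's dependence on Rainfall. With Grass=-1 fixed, Pop across the units is 17, 5, 1, 3, 11, mean 7.4.

7.4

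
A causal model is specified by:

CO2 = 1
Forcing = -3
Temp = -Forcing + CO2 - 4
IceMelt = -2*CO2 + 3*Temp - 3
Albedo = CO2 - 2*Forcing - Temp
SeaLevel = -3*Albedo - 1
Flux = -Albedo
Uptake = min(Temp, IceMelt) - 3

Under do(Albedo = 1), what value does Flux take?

Under do(Albedo=1), the mechanism Albedo = CO2 - 2*Forcing - Temp is discarded; Albedo is fixed at 1.
Flux = -Albedo  [with Albedo=1]  = -1

-1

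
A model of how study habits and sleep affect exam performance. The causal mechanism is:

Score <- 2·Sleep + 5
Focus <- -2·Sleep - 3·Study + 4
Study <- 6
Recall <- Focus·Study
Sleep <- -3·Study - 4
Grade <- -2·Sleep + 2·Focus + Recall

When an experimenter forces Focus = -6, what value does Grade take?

The intervention breaks the incoming arrows to Focus: Focus <- -2·Sleep - 3·Study + 4 no longer applies, and Focus = -6.
Sleep = -3·Study - 4  [with Study=6]  = -22
Recall = Focus·Study  [with Focus=-6, Study=6]  = -36
Grade = -2·Sleep + 2·Focus + Recall  [with Sleep=-22, Focus=-6, Recall=-36]  = -4

-4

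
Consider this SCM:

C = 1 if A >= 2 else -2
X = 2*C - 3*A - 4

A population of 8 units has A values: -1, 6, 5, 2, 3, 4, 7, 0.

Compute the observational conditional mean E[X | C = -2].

E[X|C=-2] averages over only the 2 units with C=-2 (A = -1, 0): X = -5, -8, mean -6.5.

-6.5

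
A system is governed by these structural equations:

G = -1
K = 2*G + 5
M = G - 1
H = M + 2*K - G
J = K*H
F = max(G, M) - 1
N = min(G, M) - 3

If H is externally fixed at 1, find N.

Under do(H=1), the mechanism H = M + 2*K - G is discarded; H is fixed at 1.
Since N is not a descendant of the intervened variable, it is unaffected.
M = G - 1  [with G=-1]  = -2
N = min(G, M) - 3  [with G=-1, M=-2]  = -5

-5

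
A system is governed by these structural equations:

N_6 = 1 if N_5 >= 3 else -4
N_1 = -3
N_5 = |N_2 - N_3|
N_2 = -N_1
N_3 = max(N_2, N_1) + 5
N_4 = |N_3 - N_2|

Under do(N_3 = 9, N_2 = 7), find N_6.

-4

Setting N_3 = 9, N_2 = 7 by intervention discards those variables' equations.
N_5 = |N_2 - N_3|  [with N_2=7, N_3=9]  = 2
N_6 = 1 if N_5 >= 3 else -4  [with N_5=2]  = -4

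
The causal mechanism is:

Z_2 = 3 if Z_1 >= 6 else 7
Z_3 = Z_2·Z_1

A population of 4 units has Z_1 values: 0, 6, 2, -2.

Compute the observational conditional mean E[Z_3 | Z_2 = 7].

Observing Z_2=7 restricts to units where Z_2's equation naturally yields 7: Z_1 ∈ {0, 2, -2}. In that subpopulation Z_3 = 0, 14, -14, mean 0.

0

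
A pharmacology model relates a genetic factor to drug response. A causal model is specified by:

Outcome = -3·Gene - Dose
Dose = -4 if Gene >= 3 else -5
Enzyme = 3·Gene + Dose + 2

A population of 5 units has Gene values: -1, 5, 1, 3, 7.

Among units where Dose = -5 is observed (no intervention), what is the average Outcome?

5

E[Outcome|Dose=-5] averages over only the 2 units with Dose=-5 (Gene = -1, 1): Outcome = 8, 2, mean 5.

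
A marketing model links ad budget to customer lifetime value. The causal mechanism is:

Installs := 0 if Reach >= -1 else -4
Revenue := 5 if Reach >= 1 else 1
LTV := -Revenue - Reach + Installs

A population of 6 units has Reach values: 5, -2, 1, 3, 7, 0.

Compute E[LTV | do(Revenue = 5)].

-8

Every unit gets Revenue=5 under the intervention. LTV values become -10, -7, -6, -8, -12, -5; E[LTV|do(Revenue=5)] = -8.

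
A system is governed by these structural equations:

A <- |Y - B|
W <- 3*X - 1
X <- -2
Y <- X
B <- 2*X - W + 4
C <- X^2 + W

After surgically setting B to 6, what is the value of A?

8

The intervention breaks the incoming arrows to B: B <- 2*X - W + 4 no longer applies, and B = 6.
Y = X  [with X=-2]  = -2
A = |Y - B|  [with Y=-2, B=6]  = 8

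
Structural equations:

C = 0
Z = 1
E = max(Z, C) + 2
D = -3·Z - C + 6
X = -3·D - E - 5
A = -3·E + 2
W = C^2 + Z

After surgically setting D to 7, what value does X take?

-29

Intervening sets D = 7 and removes its equation (D = -3·Z - C + 6).
E = max(Z, C) + 2  [with Z=1, C=0]  = 3
X = -3·D - E - 5  [with D=7, E=3]  = -29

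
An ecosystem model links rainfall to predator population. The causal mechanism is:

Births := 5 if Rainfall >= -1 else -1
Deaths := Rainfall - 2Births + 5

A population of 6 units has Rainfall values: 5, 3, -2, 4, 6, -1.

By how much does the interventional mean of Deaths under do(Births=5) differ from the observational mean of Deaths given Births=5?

-0.9

The intervention sets Births=5 in all 6 units regardless of Rainfall. Recomputing Deaths per unit gives 0, -2, -7, -1, 1, -6; average -2.5.
Conditioning on Births=5 selects the 5 unit(s) with Rainfall ∈ {5, 3, 4, 6, -1}. Their Deaths values: 0, -2, -1, 1, -6. Mean = -1.6.
Difference = -2.5 − (-1.6) = -0.9.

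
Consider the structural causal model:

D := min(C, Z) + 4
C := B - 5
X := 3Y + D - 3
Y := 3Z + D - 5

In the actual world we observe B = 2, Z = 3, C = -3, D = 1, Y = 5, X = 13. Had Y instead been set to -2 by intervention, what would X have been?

-8

The intervention breaks the incoming arrows to Y: Y := 3Z + D - 5 no longer applies, and Y = -2.
C = B - 5  [with B=2]  = -3
D = min(C, Z) + 4  [with C=-3, Z=3]  = 1
X = 3Y + D - 3  [with Y=-2, D=1]  = -8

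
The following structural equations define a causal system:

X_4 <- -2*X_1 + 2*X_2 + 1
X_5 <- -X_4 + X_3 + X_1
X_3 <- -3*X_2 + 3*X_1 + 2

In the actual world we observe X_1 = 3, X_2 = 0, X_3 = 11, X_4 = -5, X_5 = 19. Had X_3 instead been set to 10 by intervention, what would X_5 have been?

18

do(X_3=10) replaces the equation X_3 <- -3*X_2 + 3*X_1 + 2 with the constant X_3 = 10.
X_4 = -2*X_1 + 2*X_2 + 1  [with X_1=3, X_2=0]  = -5
X_5 = -X_4 + X_3 + X_1  [with X_4=-5, X_3=10, X_1=3]  = 18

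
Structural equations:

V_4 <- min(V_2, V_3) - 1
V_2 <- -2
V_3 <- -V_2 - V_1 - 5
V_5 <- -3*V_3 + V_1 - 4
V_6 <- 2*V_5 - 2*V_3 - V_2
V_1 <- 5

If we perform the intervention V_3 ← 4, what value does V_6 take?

-28

The intervention breaks the incoming arrows to V_3: V_3 <- -V_2 - V_1 - 5 no longer applies, and V_3 = 4.
V_5 = -3*V_3 + V_1 - 4  [with V_3=4, V_1=5]  = -11
V_6 = 2*V_5 - 2*V_3 - V_2  [with V_5=-11, V_3=4, V_2=-2]  = -28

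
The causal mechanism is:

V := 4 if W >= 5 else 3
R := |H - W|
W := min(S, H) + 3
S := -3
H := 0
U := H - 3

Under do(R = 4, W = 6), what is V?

4

Under do(R = 4, W = 6), each intervened variable's structural equation is replaced by its fixed value.
V = 4 if W >= 5 else 3  [with W=6]  = 4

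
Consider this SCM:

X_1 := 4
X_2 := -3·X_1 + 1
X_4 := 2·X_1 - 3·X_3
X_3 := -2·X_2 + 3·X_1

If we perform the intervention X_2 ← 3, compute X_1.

4

Under do(X_2=3), the mechanism X_2 := -3·X_1 + 1 is discarded; X_2 is fixed at 3.
X_1 is not downstream of the intervention, so its value is determined by the original equations.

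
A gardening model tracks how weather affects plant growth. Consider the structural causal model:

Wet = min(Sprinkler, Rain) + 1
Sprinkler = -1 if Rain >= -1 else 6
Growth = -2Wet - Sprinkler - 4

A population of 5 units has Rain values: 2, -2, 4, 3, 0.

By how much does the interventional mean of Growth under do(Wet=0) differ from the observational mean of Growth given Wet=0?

-1.4

Under do(Wet=0), Wet's equation is replaced by Wet=0 for every unit. Per-unit Growth: -3, -10, -3, -3, -3. Mean = -4.4.
Observing Wet=0 restricts to units where Wet's equation naturally yields 0: Rain ∈ {2, 4, 3, 0}. In that subpopulation Growth = -3, -3, -3, -3, mean -3.
Difference = -4.4 − (-3) = -1.4.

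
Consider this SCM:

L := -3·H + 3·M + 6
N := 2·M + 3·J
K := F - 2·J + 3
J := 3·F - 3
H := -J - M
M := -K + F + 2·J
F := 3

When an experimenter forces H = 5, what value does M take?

21

The intervention breaks the incoming arrows to H: H := -J - M no longer applies, and H = 5.
Since M is not a descendant of the intervened variable, it is unaffected.
J = 3·F - 3  [with F=3]  = 6
K = F - 2·J + 3  [with F=3, J=6]  = -6
M = -K + F + 2·J  [with K=-6, F=3, J=6]  = 21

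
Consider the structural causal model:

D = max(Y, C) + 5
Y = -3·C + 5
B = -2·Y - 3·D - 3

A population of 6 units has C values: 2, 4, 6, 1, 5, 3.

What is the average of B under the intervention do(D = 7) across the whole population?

The intervention sets D=7 in all 6 units regardless of C. Recomputing B per unit gives -22, -10, 2, -28, -4, -16; average -13.

-13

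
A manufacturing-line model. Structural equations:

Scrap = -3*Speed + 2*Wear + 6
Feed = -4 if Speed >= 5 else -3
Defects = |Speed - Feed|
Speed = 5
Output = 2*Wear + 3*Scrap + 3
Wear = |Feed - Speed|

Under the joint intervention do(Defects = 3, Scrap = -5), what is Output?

6

The joint intervention fixes Defects = 3, Scrap = -5, removing each variable's own equation.
Feed = -4 if Speed >= 5 else -3  [with Speed=5]  = -4
Wear = |Feed - Speed|  [with Feed=-4, Speed=5]  = 9
Output = 2*Wear + 3*Scrap + 3  [with Wear=9, Scrap=-5]  = 6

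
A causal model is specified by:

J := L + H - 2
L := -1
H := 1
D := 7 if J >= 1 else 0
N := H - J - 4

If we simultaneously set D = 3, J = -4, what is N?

The joint intervention fixes D = 3, J = -4, removing each variable's own equation.
N = H - J - 4  [with H=1, J=-4]  = 1

1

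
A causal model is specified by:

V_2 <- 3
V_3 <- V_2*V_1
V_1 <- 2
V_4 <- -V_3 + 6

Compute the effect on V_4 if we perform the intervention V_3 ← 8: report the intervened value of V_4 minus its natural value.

The intervention breaks the incoming arrows to V_3: V_3 <- V_2*V_1 no longer applies, and V_3 = 8.
V_4 = -V_3 + 6  [with V_3=8]  = -2
Without intervention: V_3 = V_2*V_1  [with V_2=3, V_1=2]  = 6; V_4 = -V_3 + 6  [with V_3=6]  = 0.
Change = -2 − 0 = -2.

-2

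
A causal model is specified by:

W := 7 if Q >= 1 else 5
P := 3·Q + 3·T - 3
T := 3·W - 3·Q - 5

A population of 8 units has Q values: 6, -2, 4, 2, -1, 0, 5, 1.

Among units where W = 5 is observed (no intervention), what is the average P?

33

E[P|W=5] averages over only the 3 units with W=5 (Q = -2, -1, 0): P = 39, 33, 27, mean 33.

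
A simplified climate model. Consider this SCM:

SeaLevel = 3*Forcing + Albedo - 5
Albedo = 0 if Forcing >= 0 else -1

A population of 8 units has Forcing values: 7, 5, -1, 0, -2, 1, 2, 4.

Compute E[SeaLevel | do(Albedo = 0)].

1

Under do(Albedo=0), Albedo's equation is replaced by Albedo=0 for every unit. Per-unit SeaLevel: 16, 10, -8, -5, -11, -2, 1, 7. Mean = 1.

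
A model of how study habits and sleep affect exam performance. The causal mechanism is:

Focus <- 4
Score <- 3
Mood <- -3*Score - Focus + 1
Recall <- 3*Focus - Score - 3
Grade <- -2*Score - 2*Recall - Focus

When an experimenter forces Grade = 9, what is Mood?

do(Grade=9) replaces the equation Grade <- -2*Score - 2*Recall - Focus with the constant Grade = 9.
Mood is not downstream of the intervention, so its value is determined by the original equations.
Mood = -3*Score - Focus + 1  [with Score=3, Focus=4]  = -12

-12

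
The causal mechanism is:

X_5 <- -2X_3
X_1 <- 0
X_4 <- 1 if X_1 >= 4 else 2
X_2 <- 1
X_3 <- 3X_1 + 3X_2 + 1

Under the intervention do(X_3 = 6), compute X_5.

-12

do(X_3=6) replaces the equation X_3 <- 3X_1 + 3X_2 + 1 with the constant X_3 = 6.
X_5 = -2X_3  [with X_3=6]  = -12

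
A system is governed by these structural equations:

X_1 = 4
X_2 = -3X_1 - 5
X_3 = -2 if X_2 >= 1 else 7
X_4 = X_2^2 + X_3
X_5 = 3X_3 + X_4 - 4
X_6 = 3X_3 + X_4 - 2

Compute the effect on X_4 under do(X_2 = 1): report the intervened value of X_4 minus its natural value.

Under do(X_2=1), the mechanism X_2 = -3X_1 - 5 is discarded; X_2 is fixed at 1.
X_3 = -2 if X_2 >= 1 else 7  [with X_2=1]  = -2
X_4 = X_2^2 + X_3  [with X_2=1, X_3=-2]  = -1
Without intervention: X_2 = -3X_1 - 5  [with X_1=4]  = -17; X_3 = -2 if X_2 >= 1 else 7  [with X_2=-17]  = 7; X_4 = X_2^2 + X_3  [with X_2=-17, X_3=7]  = 296.
Change = -1 − 296 = -297.

-297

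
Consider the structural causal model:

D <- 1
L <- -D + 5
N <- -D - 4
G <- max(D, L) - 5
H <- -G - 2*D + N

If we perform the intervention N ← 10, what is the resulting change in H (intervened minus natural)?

15

Intervening sets N = 10 and removes its equation (N <- -D - 4).
L = -D + 5  [with D=1]  = 4
G = max(D, L) - 5  [with D=1, L=4]  = -1
H = -G - 2*D + N  [with G=-1, D=1, N=10]  = 9
Without intervention: L = -D + 5  [with D=1]  = 4; G = max(D, L) - 5  [with D=1, L=4]  = -1; N = -D - 4  [with D=1]  = -5; H = -G - 2*D + N  [with G=-1, D=1, N=-5]  = -6.
Change = 9 − (-6) = 15.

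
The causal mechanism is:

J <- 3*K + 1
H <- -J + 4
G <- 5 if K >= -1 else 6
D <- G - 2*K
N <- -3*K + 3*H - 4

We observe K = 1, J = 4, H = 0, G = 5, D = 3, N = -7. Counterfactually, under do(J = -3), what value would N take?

14

Under do(J=-3), the mechanism J <- 3*K + 1 is discarded; J is fixed at -3.
H = -J + 4  [with J=-3]  = 7
N = -3*K + 3*H - 4  [with K=1, H=7]  = 14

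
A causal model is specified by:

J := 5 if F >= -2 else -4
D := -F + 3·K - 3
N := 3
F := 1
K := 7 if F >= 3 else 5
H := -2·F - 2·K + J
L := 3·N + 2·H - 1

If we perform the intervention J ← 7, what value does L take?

Under do(J=7), the mechanism J := 5 if F >= -2 else -4 is discarded; J is fixed at 7.
K = 7 if F >= 3 else 5  [with F=1]  = 5
H = -2·F - 2·K + J  [with F=1, K=5, J=7]  = -5
L = 3·N + 2·H - 1  [with N=3, H=-5]  = -2

-2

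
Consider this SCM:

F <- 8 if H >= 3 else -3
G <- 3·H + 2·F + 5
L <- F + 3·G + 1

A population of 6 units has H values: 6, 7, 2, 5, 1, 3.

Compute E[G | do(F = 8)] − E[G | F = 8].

The intervention sets F=8 in all 6 units regardless of H. Recomputing G per unit gives 39, 42, 27, 36, 24, 30; average 33.
Observing F=8 restricts to units where F's equation naturally yields 8: H ∈ {6, 7, 5, 3}. In that subpopulation G = 39, 42, 36, 30, mean 36.75.
Difference = 33 − 36.75 = -3.75.

-3.75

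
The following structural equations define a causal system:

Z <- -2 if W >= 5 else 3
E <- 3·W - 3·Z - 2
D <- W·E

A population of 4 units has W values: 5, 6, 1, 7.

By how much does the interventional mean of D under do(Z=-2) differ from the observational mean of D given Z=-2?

Under do(Z=-2), Z's equation is replaced by Z=-2 for every unit. Per-unit D: 95, 132, 7, 175. Mean = 102.25.
Conditioning on Z=-2 selects the 3 unit(s) with W ∈ {5, 6, 7}. Their D values: 95, 132, 175. Mean = 134.
Difference = 102.25 − 134 = -31.75.

-31.75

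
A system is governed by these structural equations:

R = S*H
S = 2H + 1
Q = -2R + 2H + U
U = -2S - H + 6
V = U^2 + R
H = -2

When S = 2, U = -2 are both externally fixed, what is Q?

Setting S = 2, U = -2 by intervention discards those variables' equations.
R = S*H  [with S=2, H=-2]  = -4
Q = -2R + 2H + U  [with R=-4, H=-2, U=-2]  = 2

2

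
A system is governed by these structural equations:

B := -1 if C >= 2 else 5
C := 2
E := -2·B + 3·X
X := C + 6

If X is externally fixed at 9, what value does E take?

29

The intervention breaks the incoming arrows to X: X := C + 6 no longer applies, and X = 9.
B = -1 if C >= 2 else 5  [with C=2]  = -1
E = -2·B + 3·X  [with B=-1, X=9]  = 29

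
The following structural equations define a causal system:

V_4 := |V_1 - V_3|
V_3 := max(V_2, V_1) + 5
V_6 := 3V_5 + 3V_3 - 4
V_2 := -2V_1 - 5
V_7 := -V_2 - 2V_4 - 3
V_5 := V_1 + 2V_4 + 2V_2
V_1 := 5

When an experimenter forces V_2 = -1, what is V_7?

-12

Under do(V_2=-1), the mechanism V_2 := -2V_1 - 5 is discarded; V_2 is fixed at -1.
V_3 = max(V_2, V_1) + 5  [with V_2=-1, V_1=5]  = 10
V_4 = |V_1 - V_3|  [with V_1=5, V_3=10]  = 5
V_7 = -V_2 - 2V_4 - 3  [with V_2=-1, V_4=5]  = -12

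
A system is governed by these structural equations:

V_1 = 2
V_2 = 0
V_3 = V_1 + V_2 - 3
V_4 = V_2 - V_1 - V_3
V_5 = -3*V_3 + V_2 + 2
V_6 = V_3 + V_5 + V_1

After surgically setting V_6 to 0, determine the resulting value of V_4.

-1

do(V_6=0) replaces the equation V_6 = V_3 + V_5 + V_1 with the constant V_6 = 0.
No directed path runs from V_6 to V_4, so V_4 keeps its natural value.
V_3 = V_1 + V_2 - 3  [with V_1=2, V_2=0]  = -1
V_4 = V_2 - V_1 - V_3  [with V_2=0, V_1=2, V_3=-1]  = -1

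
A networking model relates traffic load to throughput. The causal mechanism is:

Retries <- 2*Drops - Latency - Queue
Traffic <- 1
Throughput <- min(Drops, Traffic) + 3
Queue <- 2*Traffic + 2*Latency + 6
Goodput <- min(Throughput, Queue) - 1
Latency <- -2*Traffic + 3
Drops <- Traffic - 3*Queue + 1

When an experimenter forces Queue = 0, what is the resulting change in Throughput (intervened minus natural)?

The intervention breaks the incoming arrows to Queue: Queue <- 2*Traffic + 2*Latency + 6 no longer applies, and Queue = 0.
Drops = Traffic - 3*Queue + 1  [with Traffic=1, Queue=0]  = 2
Throughput = min(Drops, Traffic) + 3  [with Drops=2, Traffic=1]  = 4
Without intervention: Latency = -2*Traffic + 3  [with Traffic=1]  = 1; Queue = 2*Traffic + 2*Latency + 6  [with Traffic=1, Latency=1]  = 10; Drops = Traffic - 3*Queue + 1  [with Traffic=1, Queue=10]  = -28; Throughput = min(Drops, Traffic) + 3  [with Drops=-28, Traffic=1]  = -25.
Change = 4 − (-25) = 29.

29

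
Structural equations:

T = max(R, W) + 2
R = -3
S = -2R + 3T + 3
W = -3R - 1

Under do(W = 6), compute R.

-3

Under do(W=6), the mechanism W = -3R - 1 is discarded; W is fixed at 6.
R is not downstream of the intervention, so its value is determined by the original equations.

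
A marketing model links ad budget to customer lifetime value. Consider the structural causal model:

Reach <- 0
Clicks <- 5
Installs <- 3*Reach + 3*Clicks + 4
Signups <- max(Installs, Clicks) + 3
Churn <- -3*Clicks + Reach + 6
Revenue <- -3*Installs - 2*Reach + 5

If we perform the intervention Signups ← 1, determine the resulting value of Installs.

Under do(Signups=1), the mechanism Signups <- max(Installs, Clicks) + 3 is discarded; Signups is fixed at 1.
Since Installs is not a descendant of the intervened variable, it is unaffected.
Installs = 3*Reach + 3*Clicks + 4  [with Reach=0, Clicks=5]  = 19

19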